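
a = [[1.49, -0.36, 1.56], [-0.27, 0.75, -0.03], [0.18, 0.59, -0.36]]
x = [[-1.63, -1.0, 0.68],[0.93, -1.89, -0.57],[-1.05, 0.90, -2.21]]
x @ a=[[-2.04, 0.24, -2.76],[1.79, -2.09, 1.71],[-2.21, -0.25, -0.87]]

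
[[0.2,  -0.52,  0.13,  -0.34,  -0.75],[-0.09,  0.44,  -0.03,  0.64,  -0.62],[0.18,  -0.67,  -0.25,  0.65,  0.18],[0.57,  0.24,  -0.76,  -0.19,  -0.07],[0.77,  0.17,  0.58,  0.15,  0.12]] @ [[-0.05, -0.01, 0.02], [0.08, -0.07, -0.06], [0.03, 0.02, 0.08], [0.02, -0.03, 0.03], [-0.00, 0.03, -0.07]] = [[-0.05, 0.02, 0.09], [0.05, -0.07, 0.03], [-0.06, 0.03, 0.03], [-0.04, -0.03, -0.06], [-0.00, -0.01, 0.05]]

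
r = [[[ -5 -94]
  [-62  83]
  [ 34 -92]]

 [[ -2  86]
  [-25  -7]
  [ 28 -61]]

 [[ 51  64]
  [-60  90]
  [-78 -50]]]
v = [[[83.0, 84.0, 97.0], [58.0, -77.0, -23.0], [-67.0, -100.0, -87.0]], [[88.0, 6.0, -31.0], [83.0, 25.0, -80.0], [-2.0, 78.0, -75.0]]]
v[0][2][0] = -67.0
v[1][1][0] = 83.0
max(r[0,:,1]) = 83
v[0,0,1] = 84.0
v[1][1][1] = 25.0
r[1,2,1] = -61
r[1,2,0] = 28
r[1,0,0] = -2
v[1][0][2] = -31.0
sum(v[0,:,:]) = -32.0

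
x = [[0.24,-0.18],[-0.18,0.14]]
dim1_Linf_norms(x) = [0.24, 0.18]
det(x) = 0.00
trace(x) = 0.38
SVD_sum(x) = [[0.24, -0.18],[-0.18, 0.14]] + [[0.00, 0.0], [0.0, 0.0]]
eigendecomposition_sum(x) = [[0.24, -0.18], [-0.18, 0.14]] + [[0.0,0.00], [0.0,0.0]]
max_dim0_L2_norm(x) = 0.3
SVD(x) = [[-0.8, 0.61],[0.61, 0.80]] @ diag([0.3768154169226941, 0.0031845830773059827]) @ [[-0.8, 0.61], [0.61, 0.80]]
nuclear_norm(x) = 0.38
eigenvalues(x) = [0.38, 0.0]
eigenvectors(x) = [[0.80, 0.61], [-0.61, 0.8]]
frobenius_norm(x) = 0.38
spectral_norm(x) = 0.38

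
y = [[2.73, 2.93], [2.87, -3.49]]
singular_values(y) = [4.63, 3.87]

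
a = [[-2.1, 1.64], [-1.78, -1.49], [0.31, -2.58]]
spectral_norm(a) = 3.48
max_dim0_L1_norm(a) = 5.71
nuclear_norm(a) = 6.15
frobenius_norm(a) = 4.39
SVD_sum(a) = [[-0.76, 2.12], [0.27, -0.76], [0.85, -2.39]] + [[-1.34, -0.48],[-2.05, -0.73],[-0.54, -0.19]]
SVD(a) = [[0.65, 0.54], [-0.23, 0.82], [-0.73, 0.22]] @ diag([3.4834074410838793, 2.665796803847109]) @ [[-0.34, 0.94], [-0.94, -0.34]]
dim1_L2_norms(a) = [2.66, 2.32, 2.6]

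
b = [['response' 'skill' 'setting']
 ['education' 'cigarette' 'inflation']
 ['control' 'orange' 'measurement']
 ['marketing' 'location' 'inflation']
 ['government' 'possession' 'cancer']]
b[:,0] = ['response', 'education', 'control', 'marketing', 'government']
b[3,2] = 'inflation'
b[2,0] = 'control'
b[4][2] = 'cancer'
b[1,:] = ['education', 'cigarette', 'inflation']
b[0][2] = 'setting'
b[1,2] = 'inflation'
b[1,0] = 'education'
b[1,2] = 'inflation'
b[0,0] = 'response'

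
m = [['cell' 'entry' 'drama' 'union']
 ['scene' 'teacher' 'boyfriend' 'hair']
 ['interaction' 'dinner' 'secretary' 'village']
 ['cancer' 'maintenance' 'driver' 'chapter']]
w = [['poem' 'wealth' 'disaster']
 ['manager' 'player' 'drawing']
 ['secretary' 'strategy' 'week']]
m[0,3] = 'union'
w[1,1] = 'player'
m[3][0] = 'cancer'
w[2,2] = 'week'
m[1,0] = 'scene'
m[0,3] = 'union'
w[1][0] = 'manager'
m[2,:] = ['interaction', 'dinner', 'secretary', 'village']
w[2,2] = 'week'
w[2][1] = 'strategy'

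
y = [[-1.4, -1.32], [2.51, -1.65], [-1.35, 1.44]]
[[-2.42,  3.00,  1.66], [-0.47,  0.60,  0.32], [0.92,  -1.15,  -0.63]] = y@ [[0.60, -0.74, -0.41], [1.2, -1.49, -0.82]]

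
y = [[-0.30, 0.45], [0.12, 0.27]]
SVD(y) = [[0.94, 0.34], [0.34, -0.94]] @ diag([0.568731280534141, 0.23737045001852317]) @ [[-0.42, 0.91],  [-0.91, -0.42]]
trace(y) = -0.03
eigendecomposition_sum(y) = [[-0.34, 0.23], [0.06, -0.04]] + [[0.04, 0.22], [0.06, 0.31]]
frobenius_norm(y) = 0.62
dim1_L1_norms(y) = [0.75, 0.39]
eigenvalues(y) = [-0.38, 0.35]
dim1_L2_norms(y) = [0.54, 0.3]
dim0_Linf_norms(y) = [0.3, 0.45]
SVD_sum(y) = [[-0.23, 0.48], [-0.08, 0.18]] + [[-0.07, -0.03], [0.20, 0.09]]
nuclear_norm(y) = 0.81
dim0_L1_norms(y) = [0.42, 0.72]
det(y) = -0.14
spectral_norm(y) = 0.57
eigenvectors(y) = [[-0.98,-0.57], [0.18,-0.82]]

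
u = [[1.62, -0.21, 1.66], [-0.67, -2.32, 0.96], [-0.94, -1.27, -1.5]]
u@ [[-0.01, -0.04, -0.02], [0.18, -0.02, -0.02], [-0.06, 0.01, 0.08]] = [[-0.15,-0.04,0.1], [-0.47,0.08,0.14], [-0.13,0.05,-0.08]]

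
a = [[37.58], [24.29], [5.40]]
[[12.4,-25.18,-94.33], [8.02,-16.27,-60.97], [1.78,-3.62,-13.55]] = a @ [[0.33, -0.67, -2.51]]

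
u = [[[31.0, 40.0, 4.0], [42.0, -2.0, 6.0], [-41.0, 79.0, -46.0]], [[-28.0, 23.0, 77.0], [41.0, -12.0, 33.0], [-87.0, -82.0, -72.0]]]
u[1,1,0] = 41.0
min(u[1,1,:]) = -12.0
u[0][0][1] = 40.0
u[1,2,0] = -87.0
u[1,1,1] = -12.0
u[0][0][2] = 4.0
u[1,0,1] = 23.0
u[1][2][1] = -82.0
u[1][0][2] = 77.0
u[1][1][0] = 41.0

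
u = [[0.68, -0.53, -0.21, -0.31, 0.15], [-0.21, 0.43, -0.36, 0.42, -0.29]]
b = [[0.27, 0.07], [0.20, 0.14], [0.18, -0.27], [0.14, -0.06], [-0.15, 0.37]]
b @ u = [[0.17, -0.11, -0.08, -0.05, 0.02], [0.11, -0.05, -0.09, -0.00, -0.01], [0.18, -0.21, 0.06, -0.17, 0.11], [0.11, -0.1, -0.01, -0.07, 0.04], [-0.18, 0.24, -0.10, 0.2, -0.13]]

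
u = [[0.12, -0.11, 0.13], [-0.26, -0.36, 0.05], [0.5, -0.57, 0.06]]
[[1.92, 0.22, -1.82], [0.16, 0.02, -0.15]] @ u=[[-0.74, 0.75, 0.15], [-0.06, 0.06, 0.01]]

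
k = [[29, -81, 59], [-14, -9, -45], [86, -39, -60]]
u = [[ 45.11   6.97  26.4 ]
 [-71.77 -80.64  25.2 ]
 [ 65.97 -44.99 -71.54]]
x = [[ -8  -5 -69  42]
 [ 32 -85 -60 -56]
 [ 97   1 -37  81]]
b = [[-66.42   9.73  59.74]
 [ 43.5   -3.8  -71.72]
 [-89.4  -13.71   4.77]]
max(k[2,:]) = 86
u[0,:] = [45.11, 6.97, 26.4]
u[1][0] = -71.77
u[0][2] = 26.4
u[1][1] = -80.64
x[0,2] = -69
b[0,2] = 59.74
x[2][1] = 1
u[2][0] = 65.97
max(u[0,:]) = 45.11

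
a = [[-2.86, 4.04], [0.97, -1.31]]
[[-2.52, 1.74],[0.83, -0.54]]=a @ [[0.36,0.69], [-0.37,0.92]]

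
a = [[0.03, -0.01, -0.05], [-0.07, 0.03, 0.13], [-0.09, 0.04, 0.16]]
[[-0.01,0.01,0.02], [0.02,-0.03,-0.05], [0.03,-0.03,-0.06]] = a @ [[0.14, -0.01, 0.48], [-0.27, 0.12, -0.36], [0.33, -0.25, -0.04]]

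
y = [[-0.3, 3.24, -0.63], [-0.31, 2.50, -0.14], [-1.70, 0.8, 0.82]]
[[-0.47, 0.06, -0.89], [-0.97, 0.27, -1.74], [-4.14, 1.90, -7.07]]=y @ [[1.65, -0.90, 2.76], [-0.26, 0.02, -0.49], [-1.37, 0.43, -2.42]]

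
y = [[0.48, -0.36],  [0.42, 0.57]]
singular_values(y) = [0.71, 0.6]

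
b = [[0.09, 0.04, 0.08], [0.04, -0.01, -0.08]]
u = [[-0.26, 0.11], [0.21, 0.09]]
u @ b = [[-0.02, -0.01, -0.03], [0.02, 0.01, 0.01]]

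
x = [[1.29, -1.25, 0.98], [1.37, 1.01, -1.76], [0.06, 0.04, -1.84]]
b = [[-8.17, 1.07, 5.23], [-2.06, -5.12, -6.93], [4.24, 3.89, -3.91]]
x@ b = [[-3.81,11.59,11.58], [-20.74,-10.55,7.05], [-8.37,-7.30,7.23]]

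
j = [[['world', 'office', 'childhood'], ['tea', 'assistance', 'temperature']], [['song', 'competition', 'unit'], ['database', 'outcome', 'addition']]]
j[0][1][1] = 'assistance'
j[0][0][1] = 'office'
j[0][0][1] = 'office'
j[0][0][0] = 'world'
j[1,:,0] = ['song', 'database']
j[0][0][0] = 'world'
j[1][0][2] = 'unit'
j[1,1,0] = 'database'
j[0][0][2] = 'childhood'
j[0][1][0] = 'tea'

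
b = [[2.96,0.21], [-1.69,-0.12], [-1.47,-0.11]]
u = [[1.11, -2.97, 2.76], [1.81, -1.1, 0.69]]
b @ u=[[3.67, -9.02, 8.31],[-2.09, 5.15, -4.75],[-1.83, 4.49, -4.13]]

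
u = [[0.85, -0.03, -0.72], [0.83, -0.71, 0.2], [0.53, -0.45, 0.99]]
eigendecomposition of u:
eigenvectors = [[-0.14+0.00j, (-0.76+0j), (-0.76-0j)], [(-0.96+0j), (-0.36+0.18j), (-0.36-0.18j)], [-0.23+0.00j, -0.00+0.51j, (-0-0.51j)]]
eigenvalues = [(-0.54+0j), (0.83+0.48j), (0.83-0.48j)]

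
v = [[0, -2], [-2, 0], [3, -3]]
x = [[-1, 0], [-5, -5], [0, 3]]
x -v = [[-1, 2], [-3, -5], [-3, 6]]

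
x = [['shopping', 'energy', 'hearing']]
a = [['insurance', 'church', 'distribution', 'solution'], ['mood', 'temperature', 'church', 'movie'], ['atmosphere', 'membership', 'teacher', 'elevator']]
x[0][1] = 'energy'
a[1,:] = ['mood', 'temperature', 'church', 'movie']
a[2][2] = 'teacher'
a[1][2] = 'church'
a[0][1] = 'church'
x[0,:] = ['shopping', 'energy', 'hearing']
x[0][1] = 'energy'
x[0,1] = 'energy'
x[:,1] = ['energy']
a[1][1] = 'temperature'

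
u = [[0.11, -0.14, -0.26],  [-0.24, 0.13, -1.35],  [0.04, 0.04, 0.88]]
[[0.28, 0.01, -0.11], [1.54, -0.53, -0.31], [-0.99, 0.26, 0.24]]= u @ [[-0.19, 0.57, 0.08], [-0.07, -0.12, 0.35], [-1.11, 0.28, 0.25]]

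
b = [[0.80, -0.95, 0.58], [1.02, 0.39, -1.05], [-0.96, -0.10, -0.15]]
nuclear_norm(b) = 3.58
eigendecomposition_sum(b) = [[0.41+0.58j, (-0.46+0.2j), (0.33-0.32j)], [(0.56-0.51j), (0.27+0.45j), (-0.38-0.3j)], [(-0.43+0.05j), (0.03-0.3j), 0.08+0.27j]] + [[(0.41-0.58j), (-0.46-0.2j), (0.33+0.32j)],[0.56+0.51j, (0.27-0.45j), (-0.38+0.3j)],[(-0.43-0.05j), 0.03+0.30j, 0.08-0.27j]] + [[(-0.03-0j), (-0.04+0j), -0.07+0.00j], [-0.10-0.00j, -0.14+0.00j, (-0.28+0j)], [(-0.11-0j), -0.15+0.00j, -0.31+0.00j]]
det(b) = -1.08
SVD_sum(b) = [[0.43, 0.03, -0.17], [1.26, 0.08, -0.51], [-0.78, -0.05, 0.31]] + [[0.41, -0.84, 0.87], [-0.21, 0.43, -0.44], [-0.11, 0.23, -0.23]] + [[-0.04, -0.14, -0.11], [-0.03, -0.12, -0.1], [-0.07, -0.27, -0.23]]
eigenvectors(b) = [[(0.08-0.63j), 0.08+0.63j, 0.17+0.00j], [-0.67+0.00j, -0.67-0.00j, 0.67+0.00j], [0.31+0.22j, (0.31-0.22j), 0.72+0.00j]]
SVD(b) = [[-0.28, 0.87, 0.41], [-0.82, -0.44, 0.37], [0.50, -0.23, 0.83]] @ diag([1.6644303552885047, 1.4712908193589922, 0.43928910442227803]) @ [[-0.93,-0.06,0.37], [0.32,-0.66,0.68], [-0.20,-0.75,-0.63]]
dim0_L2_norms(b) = [1.61, 1.03, 1.21]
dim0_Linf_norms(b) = [1.02, 0.95, 1.05]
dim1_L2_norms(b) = [1.37, 1.51, 0.98]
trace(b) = 1.04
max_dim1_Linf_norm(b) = 1.05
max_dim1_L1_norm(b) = 2.46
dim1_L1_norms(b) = [2.33, 2.46, 1.21]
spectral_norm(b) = 1.66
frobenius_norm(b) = 2.26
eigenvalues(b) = [(0.76+1.3j), (0.76-1.3j), (-0.47+0j)]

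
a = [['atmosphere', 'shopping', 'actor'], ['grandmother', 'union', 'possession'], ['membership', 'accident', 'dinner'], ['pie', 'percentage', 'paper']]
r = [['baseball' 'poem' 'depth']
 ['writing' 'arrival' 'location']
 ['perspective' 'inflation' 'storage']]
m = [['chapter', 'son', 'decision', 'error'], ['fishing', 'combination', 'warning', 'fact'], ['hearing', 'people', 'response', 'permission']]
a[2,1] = 'accident'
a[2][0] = 'membership'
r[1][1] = 'arrival'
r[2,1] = 'inflation'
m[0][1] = 'son'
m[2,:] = ['hearing', 'people', 'response', 'permission']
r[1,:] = ['writing', 'arrival', 'location']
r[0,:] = ['baseball', 'poem', 'depth']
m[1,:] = ['fishing', 'combination', 'warning', 'fact']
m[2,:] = ['hearing', 'people', 'response', 'permission']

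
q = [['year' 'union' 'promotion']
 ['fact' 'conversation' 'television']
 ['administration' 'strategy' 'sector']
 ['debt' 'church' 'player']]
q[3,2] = 'player'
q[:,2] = ['promotion', 'television', 'sector', 'player']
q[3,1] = 'church'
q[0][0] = 'year'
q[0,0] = 'year'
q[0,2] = 'promotion'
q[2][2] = 'sector'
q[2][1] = 'strategy'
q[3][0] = 'debt'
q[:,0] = ['year', 'fact', 'administration', 'debt']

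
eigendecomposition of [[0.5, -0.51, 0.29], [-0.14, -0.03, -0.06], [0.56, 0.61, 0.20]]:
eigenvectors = [[-0.81, 0.46, -0.42], [0.17, 0.09, 0.11], [-0.56, -0.88, 0.9]]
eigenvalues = [0.81, -0.16, 0.01]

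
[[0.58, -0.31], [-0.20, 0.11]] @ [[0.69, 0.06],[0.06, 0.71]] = [[0.38, -0.19], [-0.13, 0.07]]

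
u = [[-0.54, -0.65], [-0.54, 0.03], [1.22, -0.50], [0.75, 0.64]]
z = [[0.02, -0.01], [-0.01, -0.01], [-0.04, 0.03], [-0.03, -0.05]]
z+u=[[-0.52, -0.66], [-0.55, 0.02], [1.18, -0.47], [0.72, 0.59]]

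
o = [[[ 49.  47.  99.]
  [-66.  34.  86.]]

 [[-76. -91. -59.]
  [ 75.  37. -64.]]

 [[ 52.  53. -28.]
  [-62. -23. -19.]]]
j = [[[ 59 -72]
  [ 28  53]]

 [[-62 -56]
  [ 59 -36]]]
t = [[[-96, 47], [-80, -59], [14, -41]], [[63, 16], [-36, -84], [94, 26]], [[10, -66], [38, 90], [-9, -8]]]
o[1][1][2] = -64.0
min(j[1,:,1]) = -56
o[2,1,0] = -62.0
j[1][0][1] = -56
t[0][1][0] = -80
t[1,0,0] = 63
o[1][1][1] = 37.0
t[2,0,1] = -66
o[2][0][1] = 53.0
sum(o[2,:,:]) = -27.0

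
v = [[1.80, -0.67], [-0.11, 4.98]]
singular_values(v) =[5.04, 1.76]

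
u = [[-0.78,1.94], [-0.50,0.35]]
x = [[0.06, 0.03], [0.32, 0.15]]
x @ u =[[-0.06,0.13], [-0.32,0.67]]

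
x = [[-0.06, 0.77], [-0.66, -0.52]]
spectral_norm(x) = 1.01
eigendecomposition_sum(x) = [[(-0.03+0.39j), (0.38+0.17j)], [(-0.33-0.14j), (-0.26+0.29j)]] + [[-0.03-0.39j, 0.38-0.17j], [-0.33+0.14j, (-0.26-0.29j)]]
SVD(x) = [[-0.65, 0.76], [0.76, 0.65]] @ diag([1.008057740285349, 0.53508839666993]) @ [[-0.46, -0.89],[-0.89, 0.46]]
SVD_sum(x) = [[0.3, 0.58], [-0.35, -0.68]] + [[-0.36,0.19], [-0.31,0.16]]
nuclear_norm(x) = 1.54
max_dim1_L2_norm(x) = 0.84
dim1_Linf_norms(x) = [0.77, 0.66]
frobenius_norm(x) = 1.14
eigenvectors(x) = [[(0.73+0j), (0.73-0j)], [-0.22+0.64j, -0.22-0.64j]]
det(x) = 0.54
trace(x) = -0.58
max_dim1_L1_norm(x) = 1.18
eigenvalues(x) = [(-0.29+0.67j), (-0.29-0.67j)]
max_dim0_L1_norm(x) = 1.29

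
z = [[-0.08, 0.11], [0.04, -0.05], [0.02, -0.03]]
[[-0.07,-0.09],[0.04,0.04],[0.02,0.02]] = z@[[0.85, -0.07],[-0.05, -0.85]]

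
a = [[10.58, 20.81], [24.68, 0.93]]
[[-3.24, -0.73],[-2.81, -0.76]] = a @ [[-0.11, -0.03], [-0.10, -0.02]]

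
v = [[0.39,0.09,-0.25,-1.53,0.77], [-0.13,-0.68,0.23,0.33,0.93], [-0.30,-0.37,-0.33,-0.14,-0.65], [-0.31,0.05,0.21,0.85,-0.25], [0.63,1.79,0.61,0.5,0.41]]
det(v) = -0.023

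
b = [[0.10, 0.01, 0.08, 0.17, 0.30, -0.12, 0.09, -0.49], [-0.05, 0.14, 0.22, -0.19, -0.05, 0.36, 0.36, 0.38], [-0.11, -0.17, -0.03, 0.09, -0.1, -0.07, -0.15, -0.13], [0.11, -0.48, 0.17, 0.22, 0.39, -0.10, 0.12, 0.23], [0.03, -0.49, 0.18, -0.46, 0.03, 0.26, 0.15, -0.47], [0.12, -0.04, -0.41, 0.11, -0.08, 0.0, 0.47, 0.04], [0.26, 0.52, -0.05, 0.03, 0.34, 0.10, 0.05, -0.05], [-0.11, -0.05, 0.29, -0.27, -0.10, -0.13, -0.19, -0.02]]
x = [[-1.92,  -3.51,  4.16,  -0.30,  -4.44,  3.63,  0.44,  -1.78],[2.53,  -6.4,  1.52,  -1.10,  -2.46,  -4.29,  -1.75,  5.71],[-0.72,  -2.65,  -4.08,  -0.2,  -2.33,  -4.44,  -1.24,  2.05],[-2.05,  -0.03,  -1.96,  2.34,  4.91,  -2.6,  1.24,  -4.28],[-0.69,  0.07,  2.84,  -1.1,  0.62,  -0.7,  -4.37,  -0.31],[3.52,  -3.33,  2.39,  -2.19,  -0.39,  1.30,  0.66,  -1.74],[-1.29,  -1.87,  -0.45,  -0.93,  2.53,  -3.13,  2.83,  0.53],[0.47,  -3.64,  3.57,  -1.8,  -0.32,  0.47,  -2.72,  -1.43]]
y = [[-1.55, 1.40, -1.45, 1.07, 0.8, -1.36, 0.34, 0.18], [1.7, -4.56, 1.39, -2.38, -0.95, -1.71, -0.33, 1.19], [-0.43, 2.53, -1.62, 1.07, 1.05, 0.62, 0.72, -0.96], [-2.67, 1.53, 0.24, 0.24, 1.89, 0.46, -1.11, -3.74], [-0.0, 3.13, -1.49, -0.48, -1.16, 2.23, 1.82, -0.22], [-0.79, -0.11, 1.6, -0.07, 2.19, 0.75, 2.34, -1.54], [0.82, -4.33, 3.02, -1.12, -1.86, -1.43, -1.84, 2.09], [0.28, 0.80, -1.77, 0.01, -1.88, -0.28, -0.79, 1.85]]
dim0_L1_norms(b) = [0.89, 1.9, 1.43, 1.54, 1.39, 1.14, 1.58, 1.81]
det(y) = -12.00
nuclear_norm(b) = 4.53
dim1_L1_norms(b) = [1.36, 1.75, 0.85, 1.82, 2.07, 1.27, 1.4, 1.16]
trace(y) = -7.89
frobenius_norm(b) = 1.87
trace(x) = -6.74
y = b @ x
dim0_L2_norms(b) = [0.36, 0.89, 0.61, 0.65, 0.62, 0.5, 0.68, 0.82]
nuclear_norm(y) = 27.25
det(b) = 0.00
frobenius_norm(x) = 20.95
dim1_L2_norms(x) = [8.35, 10.54, 7.42, 8.02, 5.46, 6.27, 5.54, 6.26]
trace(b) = 0.49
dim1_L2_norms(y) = [3.2, 6.05, 3.64, 5.35, 4.68, 4.05, 6.56, 3.39]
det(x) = -143066.87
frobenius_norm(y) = 13.48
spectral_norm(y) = 10.71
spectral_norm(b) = 1.01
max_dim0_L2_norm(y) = 7.79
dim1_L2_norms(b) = [0.63, 0.72, 0.32, 0.74, 0.89, 0.65, 0.69, 0.48]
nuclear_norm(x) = 49.63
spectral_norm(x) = 13.15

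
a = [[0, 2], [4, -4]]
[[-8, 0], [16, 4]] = a @ [[0, 1], [-4, 0]]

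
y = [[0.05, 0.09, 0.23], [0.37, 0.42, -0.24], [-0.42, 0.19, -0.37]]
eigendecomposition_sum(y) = [[-0.02+0.17j, -0.01-0.05j, (0.12+0.07j)], [0.01-0.16j, (0.01+0.05j), -0.11-0.06j], [(-0.23-0.15j), 0.08+0.03j, (-0.18+0.12j)]] + [[(-0.02-0.17j), -0.01+0.05j, 0.12-0.07j], [(0.01+0.16j), 0.01-0.05j, -0.11+0.06j], [-0.23+0.15j, (0.08-0.03j), -0.18-0.12j]] + [[0.09+0.00j, (0.1-0j), (-0+0j)], [0.35+0.00j, 0.40-0.00j, -0.02+0.00j], [0.03+0.00j, 0.04-0.00j, -0.00+0.00j]]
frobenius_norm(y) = 0.89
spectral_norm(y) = 0.62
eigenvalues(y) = [(-0.2+0.33j), (-0.2-0.33j), (0.49+0j)]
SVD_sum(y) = [[0.02, -0.08, 0.09], [-0.05, 0.26, -0.31], [-0.06, 0.29, -0.35]] + [[0.10, 0.04, 0.02],[0.42, 0.17, 0.07],[-0.34, -0.14, -0.06]] + [[-0.07, 0.13, 0.12], [0.00, -0.0, -0.00], [-0.02, 0.04, 0.03]]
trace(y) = 0.10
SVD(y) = [[-0.2, -0.19, 0.96], [0.65, -0.76, -0.01], [0.73, 0.62, 0.28]] @ diag([0.6208401491237908, 0.6003041442924754, 0.19491650412735062]) @ [[-0.12, 0.64, -0.76],[-0.92, -0.36, -0.15],[-0.37, 0.68, 0.63]]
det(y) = 0.07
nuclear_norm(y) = 1.42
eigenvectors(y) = [[(0.22+0.43j), 0.22-0.43j, 0.25+0.00j],[-0.22-0.38j, (-0.22+0.38j), 0.96+0.00j],[(-0.76+0j), -0.76-0.00j, (0.09+0j)]]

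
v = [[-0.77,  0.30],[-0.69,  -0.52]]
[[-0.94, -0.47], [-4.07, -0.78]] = v@[[2.82, 0.79], [4.09, 0.46]]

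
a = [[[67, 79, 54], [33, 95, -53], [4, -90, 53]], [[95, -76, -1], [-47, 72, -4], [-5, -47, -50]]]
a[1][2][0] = -5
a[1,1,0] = -47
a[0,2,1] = -90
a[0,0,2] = 54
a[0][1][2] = -53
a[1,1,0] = -47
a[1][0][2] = -1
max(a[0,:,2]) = 54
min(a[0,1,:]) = -53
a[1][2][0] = -5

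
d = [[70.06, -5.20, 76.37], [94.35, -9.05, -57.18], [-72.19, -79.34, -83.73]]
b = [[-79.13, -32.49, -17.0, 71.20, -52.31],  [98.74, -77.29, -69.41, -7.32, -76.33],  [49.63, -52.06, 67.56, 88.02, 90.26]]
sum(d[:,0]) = 92.22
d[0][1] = -5.2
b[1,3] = -7.32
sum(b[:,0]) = 69.24000000000001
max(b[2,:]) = 90.26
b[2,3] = 88.02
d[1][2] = -57.18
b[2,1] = -52.06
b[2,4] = 90.26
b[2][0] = 49.63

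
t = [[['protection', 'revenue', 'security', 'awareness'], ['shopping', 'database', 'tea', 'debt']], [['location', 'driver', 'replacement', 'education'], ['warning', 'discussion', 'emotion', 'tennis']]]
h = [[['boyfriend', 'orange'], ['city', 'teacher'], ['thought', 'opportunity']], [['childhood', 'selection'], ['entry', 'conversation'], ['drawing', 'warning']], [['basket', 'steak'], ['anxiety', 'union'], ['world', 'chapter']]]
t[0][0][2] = 'security'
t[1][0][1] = 'driver'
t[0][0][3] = 'awareness'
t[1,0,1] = 'driver'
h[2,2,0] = 'world'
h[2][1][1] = 'union'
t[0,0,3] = 'awareness'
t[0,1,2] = 'tea'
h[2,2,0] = 'world'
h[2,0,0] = 'basket'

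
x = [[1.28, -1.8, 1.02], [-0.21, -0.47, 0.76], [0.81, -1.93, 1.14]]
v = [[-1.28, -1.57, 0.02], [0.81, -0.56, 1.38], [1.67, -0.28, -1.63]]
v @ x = [[-1.29,3.00,-2.48], [2.27,-3.86,1.97], [0.88,0.27,-0.37]]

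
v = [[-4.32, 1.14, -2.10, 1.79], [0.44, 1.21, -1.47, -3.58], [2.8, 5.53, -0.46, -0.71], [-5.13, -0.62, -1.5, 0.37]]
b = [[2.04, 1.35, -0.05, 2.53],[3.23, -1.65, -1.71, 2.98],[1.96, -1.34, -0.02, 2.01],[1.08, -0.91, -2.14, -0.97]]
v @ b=[[-7.31, -6.53, -5.52, -13.49], [-1.94, 3.83, 5.60, 5.24], [21.91, -4.08, -8.07, 23.33], [-15.01, -4.23, 0.55, -18.20]]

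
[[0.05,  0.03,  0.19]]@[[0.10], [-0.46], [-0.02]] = [[-0.01]]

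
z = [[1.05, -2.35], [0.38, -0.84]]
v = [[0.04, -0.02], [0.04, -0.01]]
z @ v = [[-0.05,0.00],[-0.02,0.0]]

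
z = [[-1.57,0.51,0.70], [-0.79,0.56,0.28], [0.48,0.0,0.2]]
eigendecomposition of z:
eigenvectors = [[0.90+0.00j, -0.33-0.05j, (-0.33+0.05j)], [0.37+0.00j, (0.02-0.19j), (0.02+0.19j)], [(-0.25+0j), (-0.92+0j), -0.92-0.00j]]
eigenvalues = [(-1.55+0j), (0.37+0.02j), (0.37-0.02j)]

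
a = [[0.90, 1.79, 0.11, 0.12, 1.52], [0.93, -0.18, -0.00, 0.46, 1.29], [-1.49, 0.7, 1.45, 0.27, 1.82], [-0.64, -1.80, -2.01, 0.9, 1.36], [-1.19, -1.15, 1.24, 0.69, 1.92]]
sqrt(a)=[[(0.97+0.36j), 0.91-0.59j, 0.00+0.09j, -0.02+0.11j, 0.45-0.03j], [(0.62-0.27j), (0.35+0.44j), (-0.17-0.07j), (0.17-0.08j), (0.6+0.03j)], [(-0.49+0.39j), 0.45-0.65j, 1.09+0.10j, (0.05+0.12j), (0.73-0.04j)], [0.36+0.42j, (-1.45-0.69j), -1.53+0.11j, (0.98+0.13j), (1.48-0.04j)], [(-0.51-0.22j), (-0.15+0.36j), (0.7-0.06j), 0.28-0.07j, (1.16+0.02j)]]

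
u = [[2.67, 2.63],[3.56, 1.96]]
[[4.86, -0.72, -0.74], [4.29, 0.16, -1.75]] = u @ [[0.43, 0.44, -0.76],[1.41, -0.72, 0.49]]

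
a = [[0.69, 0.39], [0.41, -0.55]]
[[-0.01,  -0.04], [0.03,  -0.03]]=a @ [[0.01, -0.07], [-0.05, 0.01]]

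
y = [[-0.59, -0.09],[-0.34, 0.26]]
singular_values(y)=[0.68, 0.27]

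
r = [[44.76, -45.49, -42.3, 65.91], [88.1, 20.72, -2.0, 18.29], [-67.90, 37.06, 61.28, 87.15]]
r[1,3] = 18.29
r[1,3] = 18.29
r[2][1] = 37.06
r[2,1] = 37.06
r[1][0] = 88.1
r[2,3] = 87.15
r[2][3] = 87.15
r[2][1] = 37.06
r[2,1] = 37.06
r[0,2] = -42.3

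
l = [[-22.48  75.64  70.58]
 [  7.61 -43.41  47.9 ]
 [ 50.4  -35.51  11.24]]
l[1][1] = -43.41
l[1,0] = 7.61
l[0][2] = 70.58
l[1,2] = 47.9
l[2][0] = 50.4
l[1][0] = 7.61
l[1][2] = 47.9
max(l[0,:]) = 75.64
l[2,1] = -35.51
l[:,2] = [70.58, 47.9, 11.24]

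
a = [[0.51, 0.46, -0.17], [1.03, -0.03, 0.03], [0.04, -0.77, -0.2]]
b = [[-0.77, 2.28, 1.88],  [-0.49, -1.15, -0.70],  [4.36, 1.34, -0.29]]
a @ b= [[-1.36, 0.41, 0.69], [-0.65, 2.42, 1.95], [-0.53, 0.71, 0.67]]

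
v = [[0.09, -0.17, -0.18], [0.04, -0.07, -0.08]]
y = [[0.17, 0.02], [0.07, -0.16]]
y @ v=[[0.02, -0.03, -0.03], [-0.00, -0.00, 0.00]]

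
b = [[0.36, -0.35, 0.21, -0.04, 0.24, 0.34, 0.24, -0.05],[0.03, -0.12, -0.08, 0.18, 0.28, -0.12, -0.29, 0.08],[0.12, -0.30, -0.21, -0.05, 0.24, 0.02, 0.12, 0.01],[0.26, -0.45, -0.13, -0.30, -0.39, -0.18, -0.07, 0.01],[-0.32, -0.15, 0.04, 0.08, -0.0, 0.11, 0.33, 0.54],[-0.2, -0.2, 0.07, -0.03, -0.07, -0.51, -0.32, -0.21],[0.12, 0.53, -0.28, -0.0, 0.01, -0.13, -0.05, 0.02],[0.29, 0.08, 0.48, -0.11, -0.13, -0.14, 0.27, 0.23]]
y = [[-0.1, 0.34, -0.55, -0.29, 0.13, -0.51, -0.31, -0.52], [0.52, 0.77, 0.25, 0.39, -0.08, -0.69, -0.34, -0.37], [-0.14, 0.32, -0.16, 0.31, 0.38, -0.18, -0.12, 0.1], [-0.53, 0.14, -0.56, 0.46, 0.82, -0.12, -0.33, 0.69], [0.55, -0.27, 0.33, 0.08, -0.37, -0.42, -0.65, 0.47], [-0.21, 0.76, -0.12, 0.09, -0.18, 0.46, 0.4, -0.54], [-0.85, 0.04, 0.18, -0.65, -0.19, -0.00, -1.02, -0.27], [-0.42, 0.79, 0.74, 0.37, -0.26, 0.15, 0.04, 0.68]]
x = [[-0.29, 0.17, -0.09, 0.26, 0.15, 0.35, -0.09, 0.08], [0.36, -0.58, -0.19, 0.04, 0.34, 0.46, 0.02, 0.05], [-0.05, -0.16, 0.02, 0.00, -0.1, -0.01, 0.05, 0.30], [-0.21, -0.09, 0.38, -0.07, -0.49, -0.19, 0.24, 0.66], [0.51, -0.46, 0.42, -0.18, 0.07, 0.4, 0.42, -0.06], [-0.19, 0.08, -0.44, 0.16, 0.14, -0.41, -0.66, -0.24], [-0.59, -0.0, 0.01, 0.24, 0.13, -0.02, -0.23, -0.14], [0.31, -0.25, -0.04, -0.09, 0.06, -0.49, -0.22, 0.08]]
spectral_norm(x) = 1.52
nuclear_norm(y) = 8.52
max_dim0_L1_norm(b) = 2.18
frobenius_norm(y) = 3.56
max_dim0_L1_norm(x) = 2.51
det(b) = -0.00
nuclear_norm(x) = 4.97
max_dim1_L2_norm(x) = 1.01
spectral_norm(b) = 1.02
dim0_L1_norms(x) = [2.51, 1.79, 1.59, 1.04, 1.48, 2.33, 1.93, 1.61]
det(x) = -0.00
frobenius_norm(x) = 2.28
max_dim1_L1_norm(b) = 1.83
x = y @ b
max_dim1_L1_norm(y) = 3.65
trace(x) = -1.41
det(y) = 0.00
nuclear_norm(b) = 4.62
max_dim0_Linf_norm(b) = 0.54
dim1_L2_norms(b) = [0.73, 0.49, 0.47, 0.75, 0.74, 0.71, 0.63, 0.7]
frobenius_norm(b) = 1.87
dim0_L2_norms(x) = [1.0, 0.82, 0.75, 0.44, 0.66, 0.97, 0.88, 0.79]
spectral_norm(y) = 1.64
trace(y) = 0.72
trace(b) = -0.60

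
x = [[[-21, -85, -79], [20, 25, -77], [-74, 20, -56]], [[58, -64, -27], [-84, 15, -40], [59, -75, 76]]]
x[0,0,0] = -21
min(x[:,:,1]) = -85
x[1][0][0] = 58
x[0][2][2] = -56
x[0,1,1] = 25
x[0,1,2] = -77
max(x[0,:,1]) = 25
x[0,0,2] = -79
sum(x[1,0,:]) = -33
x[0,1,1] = 25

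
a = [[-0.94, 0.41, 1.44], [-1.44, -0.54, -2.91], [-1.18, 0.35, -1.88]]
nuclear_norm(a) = 6.11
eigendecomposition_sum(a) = [[-0.39+0.74j, (0.3-0.17j), 0.58+1.02j], [(-0.55-1.12j), (-0.07+0.51j), (-1.74-0.2j)], [(-0.62-0.35j), (0.14+0.26j), (-0.88+0.47j)]] + [[(-0.39-0.74j),0.30+0.17j,0.58-1.02j], [-0.55+1.12j,-0.07-0.51j,(-1.74+0.2j)], [-0.62+0.35j,(0.14-0.26j),-0.88-0.47j]] + [[-0.17+0.00j, -0.20-0.00j, (0.28-0j)], [(-0.34+0j), (-0.4-0j), 0.57-0.00j], [0.07-0.00j, (0.08+0j), -0.11+0.00j]]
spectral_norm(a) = 4.04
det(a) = -3.26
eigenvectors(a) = [[(-0.3-0.4j), -0.30+0.40j, -0.44+0.00j], [0.75+0.00j, 0.75-0.00j, -0.88+0.00j], [0.35-0.24j, 0.35+0.24j, (0.17+0j)]]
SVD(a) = [[0.25, 0.94, -0.23], [-0.81, 0.07, -0.58], [-0.53, 0.33, 0.78]] @ diag([4.04323917771895, 1.5454495965511854, 0.5212508957098959]) @ [[0.39, 0.09, 0.92], [-0.89, 0.30, 0.35], [0.24, 0.95, -0.19]]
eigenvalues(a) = [(-1.34+1.73j), (-1.34-1.73j), (-0.68+0j)]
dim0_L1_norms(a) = [3.56, 1.3, 6.23]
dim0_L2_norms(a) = [2.09, 0.76, 3.75]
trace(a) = -3.36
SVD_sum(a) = [[0.38, 0.09, 0.91], [-1.27, -0.29, -3.01], [-0.83, -0.19, -1.98]] + [[-1.30, 0.43, 0.50], [-0.10, 0.03, 0.04], [-0.45, 0.15, 0.17]] + [[-0.03,-0.11,0.02], [-0.07,-0.29,0.06], [0.10,0.39,-0.08]]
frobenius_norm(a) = 4.36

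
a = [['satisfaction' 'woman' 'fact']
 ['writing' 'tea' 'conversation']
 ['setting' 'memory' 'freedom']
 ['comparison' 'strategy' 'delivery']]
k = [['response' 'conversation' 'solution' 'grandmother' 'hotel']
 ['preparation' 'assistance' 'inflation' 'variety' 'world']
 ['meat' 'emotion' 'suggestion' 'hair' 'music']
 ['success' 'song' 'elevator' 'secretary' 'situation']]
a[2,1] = 'memory'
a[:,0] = ['satisfaction', 'writing', 'setting', 'comparison']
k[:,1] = ['conversation', 'assistance', 'emotion', 'song']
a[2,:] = ['setting', 'memory', 'freedom']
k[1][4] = 'world'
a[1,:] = ['writing', 'tea', 'conversation']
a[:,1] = ['woman', 'tea', 'memory', 'strategy']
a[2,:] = ['setting', 'memory', 'freedom']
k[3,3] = 'secretary'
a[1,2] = 'conversation'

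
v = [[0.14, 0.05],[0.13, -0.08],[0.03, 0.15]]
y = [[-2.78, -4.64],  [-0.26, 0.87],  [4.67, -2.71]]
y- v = [[-2.92, -4.69], [-0.39, 0.95], [4.64, -2.86]]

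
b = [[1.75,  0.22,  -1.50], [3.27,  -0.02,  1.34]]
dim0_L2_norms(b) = [3.71, 0.22, 2.01]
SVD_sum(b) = [[1.45, 0.03, 0.25], [3.4, 0.06, 0.59]] + [[0.30,  0.19,  -1.75], [-0.13,  -0.08,  0.75]]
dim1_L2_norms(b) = [2.32, 3.53]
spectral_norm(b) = 3.75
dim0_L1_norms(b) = [5.02, 0.24, 2.84]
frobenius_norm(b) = 4.22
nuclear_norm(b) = 5.70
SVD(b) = [[-0.39, -0.92], [-0.92, 0.39]] @ diag([3.7507413485128804, 1.944669467173221]) @ [[-0.98, -0.02, -0.17],  [-0.17, -0.11, 0.98]]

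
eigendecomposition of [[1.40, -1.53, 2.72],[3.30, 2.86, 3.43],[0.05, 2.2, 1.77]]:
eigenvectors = [[(0.05+0j), (0.74+0j), 0.74-0.00j], [(0.84+0j), (-0.1-0.5j), (-0.1+0.5j)], [0.54+0.00j, -0.33+0.30j, -0.33-0.30j]]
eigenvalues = [(5.22+0j), (0.4+2.13j), (0.4-2.13j)]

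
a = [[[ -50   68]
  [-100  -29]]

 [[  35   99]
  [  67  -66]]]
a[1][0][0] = 35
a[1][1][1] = -66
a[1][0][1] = 99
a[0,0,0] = -50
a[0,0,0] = -50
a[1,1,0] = 67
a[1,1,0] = 67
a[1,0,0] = 35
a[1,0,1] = 99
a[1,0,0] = 35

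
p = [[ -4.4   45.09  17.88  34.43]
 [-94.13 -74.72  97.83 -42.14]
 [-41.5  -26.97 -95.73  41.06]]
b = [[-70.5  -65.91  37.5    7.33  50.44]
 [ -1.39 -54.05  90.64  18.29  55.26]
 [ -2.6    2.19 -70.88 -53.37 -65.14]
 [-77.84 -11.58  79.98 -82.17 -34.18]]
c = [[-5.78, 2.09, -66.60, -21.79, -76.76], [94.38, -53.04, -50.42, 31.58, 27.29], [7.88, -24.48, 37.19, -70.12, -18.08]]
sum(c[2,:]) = -67.61000000000001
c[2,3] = -70.12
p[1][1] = -74.72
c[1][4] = 27.29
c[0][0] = -5.78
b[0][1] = -65.91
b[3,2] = 79.98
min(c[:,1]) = -53.04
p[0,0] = -4.4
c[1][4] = 27.29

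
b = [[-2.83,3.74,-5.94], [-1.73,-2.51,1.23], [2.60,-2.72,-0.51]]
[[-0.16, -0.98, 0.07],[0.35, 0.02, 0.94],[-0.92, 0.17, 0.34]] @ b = [[2.33, 1.67, -0.29], [1.42, -1.3, -2.53], [3.19, -4.79, 5.50]]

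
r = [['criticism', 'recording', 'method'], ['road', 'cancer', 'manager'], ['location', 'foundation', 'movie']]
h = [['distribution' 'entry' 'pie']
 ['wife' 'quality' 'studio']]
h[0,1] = 'entry'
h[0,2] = 'pie'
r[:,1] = ['recording', 'cancer', 'foundation']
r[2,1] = 'foundation'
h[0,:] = ['distribution', 'entry', 'pie']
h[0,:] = ['distribution', 'entry', 'pie']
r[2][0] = 'location'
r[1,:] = ['road', 'cancer', 'manager']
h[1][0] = 'wife'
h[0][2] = 'pie'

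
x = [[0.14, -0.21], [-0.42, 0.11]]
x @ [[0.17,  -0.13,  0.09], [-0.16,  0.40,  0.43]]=[[0.06, -0.10, -0.08], [-0.09, 0.1, 0.01]]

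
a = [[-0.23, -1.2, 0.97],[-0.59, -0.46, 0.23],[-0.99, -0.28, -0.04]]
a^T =[[-0.23, -0.59, -0.99], [-1.20, -0.46, -0.28], [0.97, 0.23, -0.04]]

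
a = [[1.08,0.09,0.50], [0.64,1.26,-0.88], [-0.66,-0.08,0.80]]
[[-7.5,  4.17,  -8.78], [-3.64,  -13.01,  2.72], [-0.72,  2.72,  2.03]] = a @ [[-4.34, 2.44, -7.08], [-4.1, -8.37, 3.71], [-4.89, 4.58, -2.93]]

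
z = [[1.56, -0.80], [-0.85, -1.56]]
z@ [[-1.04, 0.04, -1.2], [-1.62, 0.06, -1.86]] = [[-0.33, 0.01, -0.38], [3.41, -0.13, 3.92]]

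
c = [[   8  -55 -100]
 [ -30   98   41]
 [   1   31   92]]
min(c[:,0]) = -30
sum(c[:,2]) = 33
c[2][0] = 1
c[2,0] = 1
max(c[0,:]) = 8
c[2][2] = 92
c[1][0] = -30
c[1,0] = -30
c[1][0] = -30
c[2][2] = 92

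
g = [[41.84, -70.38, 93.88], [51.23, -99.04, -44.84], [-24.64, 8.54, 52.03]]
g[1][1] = -99.04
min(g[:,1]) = -99.04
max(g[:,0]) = 51.23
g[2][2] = 52.03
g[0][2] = 93.88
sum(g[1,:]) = -92.65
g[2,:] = [-24.64, 8.54, 52.03]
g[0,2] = 93.88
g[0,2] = 93.88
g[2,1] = 8.54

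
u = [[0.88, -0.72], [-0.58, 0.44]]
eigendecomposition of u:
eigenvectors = [[0.84, 0.62],[-0.54, 0.78]]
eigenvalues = [1.34, -0.02]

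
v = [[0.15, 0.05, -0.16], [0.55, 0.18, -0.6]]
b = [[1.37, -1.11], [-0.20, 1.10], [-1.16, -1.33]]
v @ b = [[0.38,0.10], [1.41,0.39]]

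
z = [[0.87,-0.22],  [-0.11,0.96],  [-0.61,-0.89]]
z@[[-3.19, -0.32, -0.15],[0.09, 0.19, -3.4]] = [[-2.8, -0.32, 0.62],[0.44, 0.22, -3.25],[1.87, 0.03, 3.12]]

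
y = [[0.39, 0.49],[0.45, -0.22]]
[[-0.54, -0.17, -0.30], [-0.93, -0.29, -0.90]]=y @ [[-1.88, -0.59, -1.65],  [0.40, 0.12, 0.70]]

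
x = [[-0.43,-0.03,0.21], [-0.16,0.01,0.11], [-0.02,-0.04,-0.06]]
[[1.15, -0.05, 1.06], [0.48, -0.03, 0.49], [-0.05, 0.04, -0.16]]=x @ [[-2.41, -0.79, -1.41], [1.46, 1.70, 1.27], [0.73, -1.61, 2.32]]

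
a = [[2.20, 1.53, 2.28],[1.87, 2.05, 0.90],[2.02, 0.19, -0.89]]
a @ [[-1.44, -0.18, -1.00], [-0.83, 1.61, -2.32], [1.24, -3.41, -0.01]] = [[-1.61, -5.71, -5.77],[-3.28, -0.11, -6.64],[-4.17, 2.98, -2.45]]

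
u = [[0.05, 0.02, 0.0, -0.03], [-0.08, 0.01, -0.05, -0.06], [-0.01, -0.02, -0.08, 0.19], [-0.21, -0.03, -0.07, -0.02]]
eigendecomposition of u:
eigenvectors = [[0.02-0.04j, (0.02+0.04j), -0.47+0.00j, (0.25+0j)],[0.00-0.39j, 0.00+0.39j, -0.30+0.00j, (-0.9+0j)],[(-0.79+0j), -0.79-0.00j, 0.63+0.00j, (-0.29+0j)],[(-0.04-0.47j), (-0.04+0.47j), (0.54+0j), (-0.21+0j)]]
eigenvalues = [(-0.07+0.1j), (-0.07-0.1j), (0.1+0j), 0j]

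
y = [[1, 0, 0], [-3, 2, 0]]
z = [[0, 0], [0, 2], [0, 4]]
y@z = [[0, 0], [0, 4]]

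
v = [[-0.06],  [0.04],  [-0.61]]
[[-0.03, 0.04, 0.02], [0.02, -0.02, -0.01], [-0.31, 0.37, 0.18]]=v @ [[0.51, -0.6, -0.3]]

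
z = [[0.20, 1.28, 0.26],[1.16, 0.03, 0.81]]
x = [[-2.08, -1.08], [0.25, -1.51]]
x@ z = [[-1.67, -2.69, -1.42], [-1.7, 0.27, -1.16]]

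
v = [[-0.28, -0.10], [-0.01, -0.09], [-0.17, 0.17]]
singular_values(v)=[0.33, 0.22]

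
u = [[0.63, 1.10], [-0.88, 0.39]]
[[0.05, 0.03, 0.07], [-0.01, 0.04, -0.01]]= u @ [[0.02, -0.03, 0.03], [0.03, 0.04, 0.05]]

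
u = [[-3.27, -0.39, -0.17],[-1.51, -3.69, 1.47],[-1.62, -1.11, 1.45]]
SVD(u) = [[-0.45, 0.85, -0.27], [-0.77, -0.53, -0.35], [-0.44, 0.05, 0.89]] @ diag([5.162344581226658, 2.717723486726322, 0.9242172225055552]) @ [[0.65, 0.68, -0.33], [-0.76, 0.57, -0.31], [-0.02, 0.45, 0.89]]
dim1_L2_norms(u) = [3.3, 4.25, 2.44]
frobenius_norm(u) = 5.91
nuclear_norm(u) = 8.80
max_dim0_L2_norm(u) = 3.95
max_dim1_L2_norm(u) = 4.25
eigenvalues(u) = [1.2, -4.03, -2.68]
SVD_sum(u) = [[-1.53, -1.60, 0.77], [-2.6, -2.72, 1.31], [-1.5, -1.56, 0.76]] + [[-1.74, 1.32, -0.72], [1.09, -0.82, 0.45], [-0.1, 0.08, -0.04]] + [[0.01, -0.11, -0.23], [0.01, -0.15, -0.29], [-0.02, 0.37, 0.74]]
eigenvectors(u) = [[0.06,-0.49,0.55], [-0.3,-0.82,-0.83], [-0.95,-0.31,-0.01]]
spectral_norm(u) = 5.16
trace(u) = -5.51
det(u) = 12.97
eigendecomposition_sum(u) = [[0.02, 0.02, -0.08], [-0.12, -0.08, 0.40], [-0.37, -0.26, 1.26]] + [[-2.00,  -1.32,  0.29], [-3.35,  -2.22,  0.49], [-1.27,  -0.84,  0.19]] + [[-1.3, 0.92, -0.38], [1.96, -1.39, 0.57], [0.02, -0.01, 0.01]]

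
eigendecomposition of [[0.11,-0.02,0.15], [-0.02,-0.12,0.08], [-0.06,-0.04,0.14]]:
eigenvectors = [[(-0.83+0j), -0.83-0.00j, 0.02+0.00j], [(-0.01-0.17j), -0.01+0.17j, -0.99+0.00j], [-0.05-0.53j, (-0.05+0.53j), (-0.16+0j)]]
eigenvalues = [(0.12+0.09j), (0.12-0.09j), (-0.11+0j)]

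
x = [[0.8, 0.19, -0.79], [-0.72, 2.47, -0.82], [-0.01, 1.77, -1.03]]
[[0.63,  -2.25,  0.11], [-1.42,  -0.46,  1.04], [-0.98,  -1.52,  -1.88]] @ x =[[2.12, -5.24, 1.23], [-0.82, 0.43, 0.43], [0.33, -7.27, 3.96]]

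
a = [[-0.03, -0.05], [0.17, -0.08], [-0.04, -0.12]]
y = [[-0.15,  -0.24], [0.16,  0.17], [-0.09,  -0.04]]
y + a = [[-0.18, -0.29], [0.33, 0.09], [-0.13, -0.16]]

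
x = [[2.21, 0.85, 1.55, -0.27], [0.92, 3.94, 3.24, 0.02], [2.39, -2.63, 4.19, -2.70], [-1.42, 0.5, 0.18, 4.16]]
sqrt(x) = [[1.39, 0.32, 0.37, -0.02], [0.14, 2.09, 0.76, 0.12], [0.63, -0.65, 2.12, -0.63], [-0.43, 0.16, 0.05, 2.04]]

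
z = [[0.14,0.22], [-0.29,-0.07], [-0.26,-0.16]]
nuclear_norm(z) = 0.62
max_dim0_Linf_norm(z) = 0.29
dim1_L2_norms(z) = [0.26, 0.3, 0.31]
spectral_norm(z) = 0.48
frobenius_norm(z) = 0.50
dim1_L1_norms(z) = [0.36, 0.36, 0.42]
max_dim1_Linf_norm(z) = 0.29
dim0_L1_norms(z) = [0.69, 0.45]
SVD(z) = [[-0.49, -0.77], [0.59, -0.63], [0.64, -0.01]] @ diag([0.47819949352920393, 0.14671484038233093]) @ [[-0.85,-0.53], [0.53,-0.85]]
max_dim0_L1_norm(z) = 0.69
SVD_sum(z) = [[0.20, 0.12], [-0.24, -0.15], [-0.26, -0.16]] + [[-0.06, 0.10], [-0.05, 0.08], [-0.00, 0.00]]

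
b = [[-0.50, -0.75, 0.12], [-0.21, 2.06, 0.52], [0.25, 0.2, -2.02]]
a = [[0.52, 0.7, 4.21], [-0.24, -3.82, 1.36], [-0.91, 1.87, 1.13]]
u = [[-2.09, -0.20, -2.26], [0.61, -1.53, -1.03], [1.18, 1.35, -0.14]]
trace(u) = -3.76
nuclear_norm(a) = 9.94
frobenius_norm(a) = 6.37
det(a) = -20.77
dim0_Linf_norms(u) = [2.09, 1.53, 2.26]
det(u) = -9.07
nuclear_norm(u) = 6.64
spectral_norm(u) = 3.28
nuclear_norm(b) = 4.80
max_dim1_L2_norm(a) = 4.3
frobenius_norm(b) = 3.09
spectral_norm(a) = 4.57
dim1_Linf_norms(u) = [2.26, 1.53, 1.35]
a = u @ b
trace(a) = -2.17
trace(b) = -0.46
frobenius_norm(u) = 4.06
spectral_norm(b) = 2.29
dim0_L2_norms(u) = [2.48, 2.05, 2.49]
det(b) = 2.29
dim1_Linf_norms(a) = [4.21, 3.82, 1.87]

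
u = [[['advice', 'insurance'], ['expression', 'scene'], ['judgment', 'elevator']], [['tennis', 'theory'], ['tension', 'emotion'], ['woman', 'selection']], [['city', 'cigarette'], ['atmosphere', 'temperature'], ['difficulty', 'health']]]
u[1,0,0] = 'tennis'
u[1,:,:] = [['tennis', 'theory'], ['tension', 'emotion'], ['woman', 'selection']]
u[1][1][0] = 'tension'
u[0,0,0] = 'advice'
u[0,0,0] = 'advice'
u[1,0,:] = ['tennis', 'theory']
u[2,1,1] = 'temperature'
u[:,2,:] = [['judgment', 'elevator'], ['woman', 'selection'], ['difficulty', 'health']]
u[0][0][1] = 'insurance'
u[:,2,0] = ['judgment', 'woman', 'difficulty']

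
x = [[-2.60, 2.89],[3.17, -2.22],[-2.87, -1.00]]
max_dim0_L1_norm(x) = 8.64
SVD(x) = [[-0.66, 0.40],  [0.68, -0.06],  [-0.33, -0.92]] @ diag([5.7030722172627515, 2.6079239415070616]) @ [[0.84, -0.54], [0.54, 0.84]]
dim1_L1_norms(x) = [5.49, 5.39, 3.87]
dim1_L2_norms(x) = [3.89, 3.87, 3.04]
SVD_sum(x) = [[-3.16,2.02], [3.26,-2.08], [-1.58,1.01]] + [[0.56, 0.87], [-0.09, -0.14], [-1.29, -2.01]]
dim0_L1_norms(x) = [8.64, 6.11]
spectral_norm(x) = 5.70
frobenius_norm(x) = 6.27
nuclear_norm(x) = 8.31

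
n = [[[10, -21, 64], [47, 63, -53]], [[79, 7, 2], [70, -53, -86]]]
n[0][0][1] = -21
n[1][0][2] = 2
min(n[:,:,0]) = 10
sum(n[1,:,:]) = 19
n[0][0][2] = 64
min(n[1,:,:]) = -86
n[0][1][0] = 47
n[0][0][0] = 10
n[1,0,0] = 79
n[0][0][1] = -21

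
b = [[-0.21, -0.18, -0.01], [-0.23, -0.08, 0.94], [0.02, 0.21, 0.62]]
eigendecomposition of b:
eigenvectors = [[-0.59, -0.76, -0.13], [-0.79, 0.63, 0.72], [0.17, -0.17, 0.68]]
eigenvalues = [-0.45, -0.06, 0.84]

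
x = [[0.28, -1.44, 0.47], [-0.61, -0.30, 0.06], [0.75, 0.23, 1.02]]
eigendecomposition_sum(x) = [[-0.41, -0.78, 0.11], [-0.33, -0.63, 0.09], [0.18, 0.35, -0.05]] + [[0.52, -0.36, 0.52],[-0.15, 0.11, -0.15],[0.83, -0.57, 0.82]] + [[0.17, -0.3, -0.16],[-0.13, 0.22, 0.12],[-0.26, 0.46, 0.25]]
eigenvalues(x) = [-1.09, 1.45, 0.64]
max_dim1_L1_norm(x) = 2.19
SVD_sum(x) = [[0.46, -1.19, 0.75],[0.03, -0.06, 0.04],[0.18, -0.46, 0.29]] + [[-0.25, -0.24, -0.22], [-0.31, -0.3, -0.28], [0.69, 0.66, 0.62]] + [[0.06, -0.01, -0.06], [-0.32, 0.06, 0.3], [-0.12, 0.02, 0.11]]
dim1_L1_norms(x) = [2.19, 0.97, 2.0]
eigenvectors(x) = [[-0.74, -0.53, -0.51], [-0.59, 0.15, 0.38], [0.33, -0.84, 0.77]]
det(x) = -1.01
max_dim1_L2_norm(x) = 1.54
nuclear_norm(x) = 3.39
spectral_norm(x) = 1.59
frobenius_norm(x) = 2.12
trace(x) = 1.00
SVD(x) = [[-0.93,  -0.31,  -0.18], [-0.05,  -0.39,  0.92], [-0.36,  0.87,  0.35]] @ diag([1.5892390882538252, 1.31749952924795, 0.4826117599039388]) @ [[-0.31, 0.80, -0.51], [0.61, 0.58, 0.54], [-0.73, 0.14, 0.67]]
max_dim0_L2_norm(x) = 1.49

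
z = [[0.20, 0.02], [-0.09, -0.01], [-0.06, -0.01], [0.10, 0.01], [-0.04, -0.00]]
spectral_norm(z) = 0.25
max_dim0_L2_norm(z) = 0.25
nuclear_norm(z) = 0.26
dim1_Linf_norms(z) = [0.2, 0.09, 0.06, 0.1, 0.04]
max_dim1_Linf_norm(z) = 0.2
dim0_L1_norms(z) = [0.49, 0.05]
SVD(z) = [[-0.79, -0.10], [0.36, -0.13], [0.24, -0.67], [-0.4, -0.05], [0.16, 0.72]] @ diag([0.2529185566455085, 0.005674830777452252]) @ [[-0.99, -0.10], [-0.1, 0.99]]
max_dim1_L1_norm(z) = 0.22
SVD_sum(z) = [[0.20, 0.02], [-0.09, -0.01], [-0.06, -0.01], [0.1, 0.01], [-0.04, -0.00]] + [[0.00, -0.0], [0.0, -0.00], [0.0, -0.00], [0.00, -0.00], [-0.0, 0.00]]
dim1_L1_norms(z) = [0.22, 0.1, 0.07, 0.11, 0.04]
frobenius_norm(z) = 0.25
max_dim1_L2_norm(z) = 0.2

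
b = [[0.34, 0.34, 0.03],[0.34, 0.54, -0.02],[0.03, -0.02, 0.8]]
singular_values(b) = [0.8, 0.79, 0.08]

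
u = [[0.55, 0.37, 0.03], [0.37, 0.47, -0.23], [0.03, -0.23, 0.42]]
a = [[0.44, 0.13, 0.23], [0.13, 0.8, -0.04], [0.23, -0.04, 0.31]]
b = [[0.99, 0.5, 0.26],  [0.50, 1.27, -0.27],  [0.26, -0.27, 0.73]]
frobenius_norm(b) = 1.98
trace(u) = 1.44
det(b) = 0.51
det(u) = 0.02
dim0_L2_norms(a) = [0.51, 0.81, 0.39]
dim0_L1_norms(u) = [0.95, 1.07, 0.68]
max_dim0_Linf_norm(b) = 1.27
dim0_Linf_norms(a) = [0.44, 0.8, 0.31]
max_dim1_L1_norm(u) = 1.07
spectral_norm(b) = 1.65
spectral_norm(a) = 0.84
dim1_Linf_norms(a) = [0.44, 0.8, 0.31]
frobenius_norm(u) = 1.04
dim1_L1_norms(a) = [0.8, 0.97, 0.58]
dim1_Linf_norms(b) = [0.99, 1.27, 0.73]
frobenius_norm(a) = 1.04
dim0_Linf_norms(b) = [0.99, 1.27, 0.73]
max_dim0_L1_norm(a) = 0.97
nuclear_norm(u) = 1.44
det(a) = 0.06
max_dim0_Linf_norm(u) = 0.55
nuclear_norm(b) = 2.99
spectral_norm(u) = 0.92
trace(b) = 2.99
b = u + a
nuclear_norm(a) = 1.55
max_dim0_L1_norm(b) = 2.04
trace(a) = 1.55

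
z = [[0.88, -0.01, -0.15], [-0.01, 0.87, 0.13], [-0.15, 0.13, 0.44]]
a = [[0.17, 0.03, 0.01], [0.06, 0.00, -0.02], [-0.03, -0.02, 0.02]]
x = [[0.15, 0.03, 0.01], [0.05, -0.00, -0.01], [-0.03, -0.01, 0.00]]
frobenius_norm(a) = 0.19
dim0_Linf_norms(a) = [0.17, 0.03, 0.02]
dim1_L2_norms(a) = [0.17, 0.06, 0.04]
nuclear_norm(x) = 0.18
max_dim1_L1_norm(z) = 1.04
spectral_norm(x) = 0.16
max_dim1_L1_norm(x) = 0.19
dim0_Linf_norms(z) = [0.88, 0.87, 0.44]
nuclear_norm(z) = 2.19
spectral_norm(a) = 0.19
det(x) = -0.00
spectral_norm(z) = 0.96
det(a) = -0.00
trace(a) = 0.19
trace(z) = 2.19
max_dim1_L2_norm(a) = 0.17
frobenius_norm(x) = 0.16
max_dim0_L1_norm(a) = 0.26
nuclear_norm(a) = 0.23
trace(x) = 0.15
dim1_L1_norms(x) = [0.19, 0.06, 0.04]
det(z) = 0.30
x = z @ a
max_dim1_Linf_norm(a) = 0.17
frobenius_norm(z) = 1.34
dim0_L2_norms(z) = [0.89, 0.88, 0.48]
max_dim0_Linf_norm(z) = 0.88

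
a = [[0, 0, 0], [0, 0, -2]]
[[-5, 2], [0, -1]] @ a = [[0, 0, -4], [0, 0, 2]]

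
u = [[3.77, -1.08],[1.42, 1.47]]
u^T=[[3.77, 1.42], [-1.08, 1.47]]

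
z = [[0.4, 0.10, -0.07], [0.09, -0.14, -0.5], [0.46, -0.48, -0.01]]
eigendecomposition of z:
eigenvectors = [[(-0.03+0j), 0.09+0.52j, (0.09-0.52j)], [(0.75+0j), (-0.49+0.25j), (-0.49-0.25j)], [(0.66+0j), 0.65+0.00j, (0.65-0j)]]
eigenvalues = [(-0.58+0j), (0.42+0.18j), (0.42-0.18j)]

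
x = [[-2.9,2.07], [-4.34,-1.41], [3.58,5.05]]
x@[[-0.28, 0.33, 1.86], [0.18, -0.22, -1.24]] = [[1.18,  -1.41,  -7.96],[0.96,  -1.12,  -6.32],[-0.09,  0.07,  0.4]]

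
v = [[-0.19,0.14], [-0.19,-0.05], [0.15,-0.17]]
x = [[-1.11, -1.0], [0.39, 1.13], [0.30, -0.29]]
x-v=[[-0.92, -1.14], [0.58, 1.18], [0.15, -0.12]]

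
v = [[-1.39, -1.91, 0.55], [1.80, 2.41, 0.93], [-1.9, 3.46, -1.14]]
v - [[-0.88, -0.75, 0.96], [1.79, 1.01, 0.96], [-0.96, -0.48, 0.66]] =[[-0.51,  -1.16,  -0.41], [0.01,  1.4,  -0.03], [-0.94,  3.94,  -1.8]]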